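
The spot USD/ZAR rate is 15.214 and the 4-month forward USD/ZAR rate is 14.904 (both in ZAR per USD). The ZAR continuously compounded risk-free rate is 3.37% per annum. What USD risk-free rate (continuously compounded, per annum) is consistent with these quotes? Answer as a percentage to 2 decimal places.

F = S·e^((r_ZAR − r_USD)T) ⇒ r_USD = r_ZAR − ln(F/S)/T
ln(14.904/15.214) = -0.020586; /(4/12) = -0.061758
r_USD = 0.0337 + 0.061758 = 0.095458
r_USD = 9.55%

9.55%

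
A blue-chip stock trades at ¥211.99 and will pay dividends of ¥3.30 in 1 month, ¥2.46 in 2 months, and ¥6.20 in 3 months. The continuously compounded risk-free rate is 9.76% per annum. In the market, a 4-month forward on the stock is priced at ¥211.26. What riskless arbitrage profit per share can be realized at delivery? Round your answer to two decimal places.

¥4.39 per share

PV(dividends) I = 3.30·e^(−0.0976·1/12) + 2.46·e^(−0.0976·2/12) + 6.20·e^(−0.0976·3/12) = 11.7441
Fair forward F* = (S − I)·e^(rT) = (211.99 − 11.7441)·e^0.032533 = 200.2459 × 1.033068 = 206.8676
Market ¥211.26 > fair 206.8676: forward overpriced → cash-and-carry (borrow at r, buy the stock and collect the dividends, short the forward).
Profit at T = |F_mkt − F*| = |211.26 − 206.8676| = ¥4.39 per share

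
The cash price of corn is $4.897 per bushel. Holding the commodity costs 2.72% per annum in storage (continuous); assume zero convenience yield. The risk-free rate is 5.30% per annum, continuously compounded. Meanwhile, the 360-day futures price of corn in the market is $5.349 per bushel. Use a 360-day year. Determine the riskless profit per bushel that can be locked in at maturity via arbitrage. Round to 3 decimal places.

Fair futures: F* = S·e^(carry·T), with carry = (r + u) = 0.0530 + 0.0272 = 0.0802
F* = 4.897 · e^(0.0802 × 360/360) = 4.897 · e^0.080200 = 4.897 × 1.083504 = $5.3059
Market $5.349 > fair $5.3059: forward overpriced → cash-and-carry (buy spot, short the forward).
At maturity, profit = |F_mkt − F*| = |5.349 − 5.3059| = $0.043 per bushel

$0.043 per bushel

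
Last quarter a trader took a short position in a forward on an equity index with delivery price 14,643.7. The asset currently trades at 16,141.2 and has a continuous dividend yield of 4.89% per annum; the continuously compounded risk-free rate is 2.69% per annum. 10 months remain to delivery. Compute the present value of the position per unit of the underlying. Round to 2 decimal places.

-1177.58

Current fair forward for the remaining 10 months: F = S·e^((r − q)·T), (r − q) = 0.0269 − 0.0489 = -0.0220
F = 16141.2 · e^(-0.0220 × 10/12) = 16141.2 × 0.98183370 = 15847.9741
Value of long forward = (F − K)·e^(−rT) = (15847.9741 − 14643.7) · e^(−0.0269·10/12)
= 1204.2741 × 0.97783272 = 1177.58
Short position value = −(long value) = -1177.58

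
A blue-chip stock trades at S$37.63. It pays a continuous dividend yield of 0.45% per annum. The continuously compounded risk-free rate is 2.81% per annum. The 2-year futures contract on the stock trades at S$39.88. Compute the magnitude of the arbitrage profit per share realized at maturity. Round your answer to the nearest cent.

S$0.43 per share

Fair futures: F* = S·e^(carry·T), with carry = (r − q) = 0.0281 − 0.0045 = 0.0236
F* = 37.63 · e^(0.0236 × 2) = 37.63 · e^0.047200 = 37.63 × 1.048332 = S$39.4487
Market S$39.88 > fair S$39.4487: forward overpriced → cash-and-carry (buy spot, short the forward).
At maturity, profit = |F_mkt − F*| = |39.88 − 39.4487| = S$0.43 per share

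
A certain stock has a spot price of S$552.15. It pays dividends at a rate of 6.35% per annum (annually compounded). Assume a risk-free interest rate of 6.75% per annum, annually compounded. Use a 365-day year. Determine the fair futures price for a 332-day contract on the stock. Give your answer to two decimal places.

S$554.04

F = S · (1+r)^T / (1+q)^T
= 552.15 × 1.061214 / 1.057597 = 552.15 × 1.003420
F = S$554.04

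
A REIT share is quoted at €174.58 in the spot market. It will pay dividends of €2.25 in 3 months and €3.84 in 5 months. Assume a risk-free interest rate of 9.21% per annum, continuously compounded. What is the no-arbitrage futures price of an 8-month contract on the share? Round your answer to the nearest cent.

€179.37

PV(dividends) I = 2.25·e^(−0.0921·3/12) + 3.84·e^(−0.0921·5/12)
I = 2.1988 + 3.6954 = 5.8942
F = (S − I)·e^(rT) = (174.58 − 5.8942) · e^(0.0921·8/12)
= 168.6858 · e^0.061400 = 168.6858 × 1.063324 = €179.37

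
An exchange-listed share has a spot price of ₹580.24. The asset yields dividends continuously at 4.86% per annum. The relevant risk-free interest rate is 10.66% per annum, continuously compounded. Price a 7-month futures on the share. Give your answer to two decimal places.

F = S·e^((r − q)T) = 580.24 · e^((0.1066 − 0.0486) × 7/12)
= 580.24 · e^0.033833 = 580.24 × 1.034412
F = ₹600.21

₹600.21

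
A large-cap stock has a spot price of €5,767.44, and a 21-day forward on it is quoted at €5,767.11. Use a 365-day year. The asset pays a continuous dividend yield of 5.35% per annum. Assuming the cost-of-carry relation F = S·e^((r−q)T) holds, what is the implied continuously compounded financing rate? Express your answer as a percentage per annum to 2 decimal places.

5.25%

From F = S·e^((r−q)T): (r − q) = ln(F/S)/T
ln(5767.11/5767.44) = ln(0.999943) = -0.000057
(r − q) = -0.000057 / (21/365) = -0.000991
r = ln(F/S)/T + q = -0.000991 + 0.0535 = 0.052509
r = 5.25%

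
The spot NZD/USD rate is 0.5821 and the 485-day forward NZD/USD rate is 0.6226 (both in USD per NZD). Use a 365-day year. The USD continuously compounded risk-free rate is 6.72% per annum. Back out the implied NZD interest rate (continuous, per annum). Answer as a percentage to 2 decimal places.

1.66%

F = S·e^((r_USD − r_NZD)T) ⇒ r_NZD = r_USD − ln(F/S)/T
ln(0.6226/0.5821) = 0.067262; /(485/365) = 0.050620
r_NZD = 0.0672 − 0.050620 = 0.016580
r_NZD = 1.66%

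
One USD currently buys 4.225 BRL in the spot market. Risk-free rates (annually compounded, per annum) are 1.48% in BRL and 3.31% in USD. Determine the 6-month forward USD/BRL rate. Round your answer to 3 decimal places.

4.187

By covered interest parity, F = S · (1+r_BRL)^T / (1+r_USD)^T
= 4.225 × 1.007373 / 1.016415 = 4.225 × 0.991104
F = 4.187 BRL per USD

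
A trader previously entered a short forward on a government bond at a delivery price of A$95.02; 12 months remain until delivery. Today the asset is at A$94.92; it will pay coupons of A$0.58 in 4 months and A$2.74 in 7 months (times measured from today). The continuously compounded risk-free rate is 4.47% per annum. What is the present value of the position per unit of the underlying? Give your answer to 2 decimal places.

-A$0.81

PV(remaining coupons) I = 0.58·e^(−0.0447·4/12) + 2.74·e^(−0.0447·7/12) = 3.2409
Current forward F = (S − I)·e^(rT) = (94.92 − 3.2409)·e^(0.0447·12/12) = 91.6791 × 1.045714 = 95.8701
Value (long) = (F − K)·e^(−rT) = (95.8701 − 95.02) × 0.956284 = 0.8129
Short position value = −(long value) = -A$0.81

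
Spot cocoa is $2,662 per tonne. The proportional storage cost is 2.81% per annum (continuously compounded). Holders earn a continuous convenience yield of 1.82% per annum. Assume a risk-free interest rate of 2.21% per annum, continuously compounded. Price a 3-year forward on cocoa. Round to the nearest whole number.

Net carry = r + u − y = 0.0221 + 0.0281 − 0.0182 = 0.0320
F = S·e^((r+u−y)T) = 2662 · e^(0.0320 × 3) = 2662 · e^0.096000
= 2662 × 1.100759 = $2,930 per tonne

$2,930 per tonne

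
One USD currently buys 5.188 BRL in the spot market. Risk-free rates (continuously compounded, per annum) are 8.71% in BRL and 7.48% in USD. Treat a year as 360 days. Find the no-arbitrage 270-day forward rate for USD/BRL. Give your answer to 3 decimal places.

5.236

F = S·e^((r_BRL − r_USD)T) = 5.188 · e^((0.0871 − 0.0748) × 270/360)
= 5.188 · e^0.009225 = 5.188 × 1.009268
F = 5.236 BRL per USD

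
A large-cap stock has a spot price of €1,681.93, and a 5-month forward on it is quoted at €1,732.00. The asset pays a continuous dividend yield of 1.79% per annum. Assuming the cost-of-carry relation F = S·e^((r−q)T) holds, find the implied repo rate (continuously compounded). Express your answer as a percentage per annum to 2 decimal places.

8.83%

From F = S·e^((r−q)T): (r − q) = ln(F/S)/T
ln(1732.00/1681.93) = ln(1.029769) = 0.029335
(r − q) = 0.029335 / (5/12) = 0.070404
r = ln(F/S)/T + q = 0.070404 + 0.0179 = 0.088304
r = 8.83%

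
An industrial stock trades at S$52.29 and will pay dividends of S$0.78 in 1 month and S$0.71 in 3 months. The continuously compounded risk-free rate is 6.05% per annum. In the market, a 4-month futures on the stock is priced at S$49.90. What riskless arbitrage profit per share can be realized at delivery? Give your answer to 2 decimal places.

PV(dividends) I = 0.78·e^(−0.0605·1/12) + 0.71·e^(−0.0605·3/12) = 1.4754
Fair futures F* = (S − I)·e^(rT) = (52.29 − 1.4754)·e^0.020167 = 50.8146 × 1.020372 = 51.8498
Market S$49.90 < fair 51.8498: forward underpriced → reverse cash-and-carry (short the stock, invest proceeds at r, pay the dividends, go long the forward).
Profit at T = |F_mkt − F*| = |49.90 − 51.8498| = S$1.95 per share

S$1.95 per share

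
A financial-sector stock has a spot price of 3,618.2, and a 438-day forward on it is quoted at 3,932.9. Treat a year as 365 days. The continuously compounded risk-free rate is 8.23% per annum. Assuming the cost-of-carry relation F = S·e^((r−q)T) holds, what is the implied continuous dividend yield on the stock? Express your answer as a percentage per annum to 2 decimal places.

From F = S·e^((r−q)T): (r − q) = ln(F/S)/T
ln(3932.9/3618.2) = ln(1.086977) = 0.083400
(r − q) = 0.083400 / (438/365) = 0.069500
q = r − ln(F/S)/T = 0.0823 − 0.069500 = 0.012800
q = 1.28%

1.28%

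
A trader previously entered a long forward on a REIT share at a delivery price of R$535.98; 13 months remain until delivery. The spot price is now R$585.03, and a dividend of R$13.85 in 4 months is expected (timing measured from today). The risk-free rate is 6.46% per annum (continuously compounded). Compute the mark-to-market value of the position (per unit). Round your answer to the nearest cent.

PV(remaining dividends) I = 13.85·e^(−0.0646·4/12) = 13.5550
Current forward F = (S − I)·e^(rT) = (585.03 − 13.5550)·e^(0.0646·13/12) = 571.4750 × 1.072490 = 612.9012
Value (long) = (F − K)·e^(−rT) = (612.9012 − 535.98) × 0.932409 = 71.7220
Value = R$71.72

R$71.72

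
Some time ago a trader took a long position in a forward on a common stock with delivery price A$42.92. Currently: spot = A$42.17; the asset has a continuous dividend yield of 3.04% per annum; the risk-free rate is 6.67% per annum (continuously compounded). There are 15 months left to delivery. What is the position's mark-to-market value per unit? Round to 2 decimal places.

A$1.11

Current fair forward for the remaining 15 months: F = S·e^((r − q)·T), (r − q) = 0.0667 − 0.0304 = 0.0363
F = 42.17 · e^(0.0363 × 15/12) = 42.17 × 1.046420 = 44.1275
Value of long forward = (F − K)·e^(−rT) = (44.1275 − 42.92) · e^(−0.0667·15/12)
= 1.2075 × 0.920006 = 1.11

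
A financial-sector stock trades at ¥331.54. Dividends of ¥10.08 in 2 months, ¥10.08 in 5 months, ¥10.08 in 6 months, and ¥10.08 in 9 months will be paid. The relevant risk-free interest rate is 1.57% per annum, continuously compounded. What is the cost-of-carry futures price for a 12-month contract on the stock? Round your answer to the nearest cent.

¥296.12

PV(dividends) I = 10.08·e^(−0.0157·2/12) + 10.08·e^(−0.0157·5/12) + 10.08·e^(−0.0157·6/12) + 10.08·e^(−0.0157·9/12)
I = 10.0537 + 10.0143 + 10.0012 + 9.9620 = 40.0312
F = (S − I)·e^(rT) = (331.54 − 40.0312) · e^(0.0157·12/12)
= 291.5088 · e^0.015700 = 291.5088 × 1.015824 = ¥296.12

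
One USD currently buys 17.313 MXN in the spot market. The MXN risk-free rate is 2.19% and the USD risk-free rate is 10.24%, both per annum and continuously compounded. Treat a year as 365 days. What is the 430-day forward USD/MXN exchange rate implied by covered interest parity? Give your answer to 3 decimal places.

15.747

F = S·e^((r_MXN − r_USD)T) = 17.313 · e^((0.0219 − 0.1024) × 430/365)
= 17.313 · e^-0.094836 = 17.313 × 0.909522
F = 15.747 MXN per USD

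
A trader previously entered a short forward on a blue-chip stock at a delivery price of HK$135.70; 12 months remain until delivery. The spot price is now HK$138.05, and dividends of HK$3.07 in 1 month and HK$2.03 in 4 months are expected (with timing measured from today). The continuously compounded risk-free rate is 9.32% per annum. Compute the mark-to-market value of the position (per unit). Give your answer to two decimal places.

-HK$9.41

PV(remaining dividends) I = 3.07·e^(−0.0932·1/12) + 2.03·e^(−0.0932·4/12) = 5.0142
Current forward F = (S − I)·e^(rT) = (138.05 − 5.0142)·e^(0.0932·12/12) = 133.0358 × 1.097681 = 146.0309
Value (long) = (F − K)·e^(−rT) = (146.0309 − 135.70) × 0.911011 = 9.4116
Short position value = −(long value) = -HK$9.41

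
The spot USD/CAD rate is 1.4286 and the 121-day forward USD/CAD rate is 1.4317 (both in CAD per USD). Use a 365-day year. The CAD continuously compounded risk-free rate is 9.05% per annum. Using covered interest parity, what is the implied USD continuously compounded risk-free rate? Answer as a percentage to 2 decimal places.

F = S·e^((r_CAD − r_USD)T) ⇒ r_USD = r_CAD − ln(F/S)/T
ln(1.4317/1.4286) = 0.002168; /(121/365) = 0.006540
r_USD = 0.0905 − 0.006540 = 0.083960
r_USD = 8.40%

8.40%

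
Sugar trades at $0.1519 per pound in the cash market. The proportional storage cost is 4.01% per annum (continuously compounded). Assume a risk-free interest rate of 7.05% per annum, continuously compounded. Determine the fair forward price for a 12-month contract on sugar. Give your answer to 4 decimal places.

$0.1697 per pound

Net carry = r + u − y = 0.0705 + 0.0401 − 0.0000 = 0.1106
F = S·e^((r+u−y)T) = 0.1519 · e^(0.1106 × 12/12) = 0.1519 · e^0.110600
= 0.1519 × 1.116948 = $0.1697 per pound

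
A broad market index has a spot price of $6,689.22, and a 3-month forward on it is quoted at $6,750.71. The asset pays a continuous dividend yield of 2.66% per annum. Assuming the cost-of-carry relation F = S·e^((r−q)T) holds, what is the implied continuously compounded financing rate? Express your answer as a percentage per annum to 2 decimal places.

6.32%

From F = S·e^((r−q)T): (r − q) = ln(F/S)/T
ln(6750.71/6689.22) = ln(1.009192) = 0.009150
(r − q) = 0.009150 / (3/12) = 0.036600
r = ln(F/S)/T + q = 0.036600 + 0.0266 = 0.063200
r = 6.32%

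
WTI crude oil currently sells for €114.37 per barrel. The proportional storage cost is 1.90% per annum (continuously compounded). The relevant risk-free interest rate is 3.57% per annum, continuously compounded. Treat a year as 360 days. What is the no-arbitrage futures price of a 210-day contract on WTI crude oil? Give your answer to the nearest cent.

€118.08 per barrel

Net carry = r + u − y = 0.0357 + 0.0190 − 0.0000 = 0.0547
F = S·e^((r+u−y)T) = 114.37 · e^(0.0547 × 210/360) = 114.37 · e^0.031908
= 114.37 × 1.032423 = €118.08 per barrel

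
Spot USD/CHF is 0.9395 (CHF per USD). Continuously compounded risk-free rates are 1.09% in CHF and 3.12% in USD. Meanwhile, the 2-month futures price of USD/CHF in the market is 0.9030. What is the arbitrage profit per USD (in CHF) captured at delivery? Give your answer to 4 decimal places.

Fair futures: F* = S·e^(carry·T), with carry = (r_CHF − r_USD) = 0.0109 − 0.0312 = -0.0203
F* = 0.9395 · e^(-0.0203 × 2/12) = 0.9395 · e^-0.003383 = 0.9395 × 0.996623 = 0.9363
Market 0.9030 < fair 0.9363: forward underpriced → reverse cash-and-carry (short spot, go long the forward).
At maturity, profit = |F_mkt − F*| = |0.9030 − 0.9363| = 0.0333 per USD (in CHF)

0.0333 per USD (in CHF)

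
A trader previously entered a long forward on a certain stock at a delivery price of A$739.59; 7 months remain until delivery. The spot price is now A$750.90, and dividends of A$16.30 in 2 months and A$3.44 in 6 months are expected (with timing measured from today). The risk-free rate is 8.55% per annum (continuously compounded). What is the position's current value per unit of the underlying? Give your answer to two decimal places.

A$27.93

PV(remaining dividends) I = 16.30·e^(−0.0855·2/12) + 3.44·e^(−0.0855·6/12) = 19.3654
Current forward F = (S − I)·e^(rT) = (750.90 − 19.3654)·e^(0.0855·7/12) = 731.5346 × 1.051140 = 768.9453
Value (long) = (F − K)·e^(−rT) = (768.9453 − 739.59) × 0.951348 = 27.9271
Value = A$27.93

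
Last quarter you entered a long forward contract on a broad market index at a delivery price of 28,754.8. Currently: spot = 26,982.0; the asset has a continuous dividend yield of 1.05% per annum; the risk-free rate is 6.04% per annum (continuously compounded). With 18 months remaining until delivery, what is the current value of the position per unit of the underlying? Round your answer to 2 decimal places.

Current fair forward for the remaining 18 months: F = S·e^((r − q)·T), (r − q) = 0.0604 − 0.0105 = 0.0499
F = 26982.0 · e^(0.0499 × 18/12) = 26982.0 × 1.07772248 = 29079.1080
Value of long forward = (F − K)·e^(−rT) = (29079.1080 − 28754.8) · e^(−0.0604·18/12)
= 324.3080 × 0.91338299 = 296.22

296.22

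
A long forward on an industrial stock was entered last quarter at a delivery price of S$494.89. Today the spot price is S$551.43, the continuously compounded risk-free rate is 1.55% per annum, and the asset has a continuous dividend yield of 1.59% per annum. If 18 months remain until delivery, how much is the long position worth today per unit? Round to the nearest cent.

S$54.92

Current fair forward for the remaining 18 months: F = S·e^((r − q)·T), (r − q) = 0.0155 − 0.0159 = -0.0004
F = 551.43 · e^(-0.0004 × 18/12) = 551.43 × 0.999400 = 551.0991
Value of long forward = (F − K)·e^(−rT) = (551.0991 − 494.89) · e^(−0.0155·18/12)
= 56.2091 × 0.977018 = 54.92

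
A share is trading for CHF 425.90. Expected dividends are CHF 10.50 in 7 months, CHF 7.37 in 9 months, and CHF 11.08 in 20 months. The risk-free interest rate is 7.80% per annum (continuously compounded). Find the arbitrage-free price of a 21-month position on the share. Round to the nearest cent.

CHF 457.57

PV(dividends) I = 10.50·e^(−0.0780·7/12) + 7.37·e^(−0.0780·9/12) + 11.08·e^(−0.0780·20/12)
I = 10.0330 + 6.9512 + 9.7293 = 26.7135
F = (S − I)·e^(rT) = (425.90 − 26.7135) · e^(0.0780·21/12)
= 399.1865 · e^0.136500 = 399.1865 × 1.146255 = CHF 457.57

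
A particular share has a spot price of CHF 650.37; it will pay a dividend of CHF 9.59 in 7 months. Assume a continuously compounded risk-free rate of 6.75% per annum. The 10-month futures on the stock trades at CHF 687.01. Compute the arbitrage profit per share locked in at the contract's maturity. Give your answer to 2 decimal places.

CHF 8.76 per share

PV(dividends) I = 9.59·e^(−0.0675·7/12) = 9.2197
Fair futures F* = (S − I)·e^(rT) = (650.37 − 9.2197)·e^0.056250 = 641.1503 × 1.057862 = 678.2485
Market CHF 687.01 > fair 678.2485: forward overpriced → cash-and-carry (borrow at r, buy the stock and collect the dividends, short the forward).
Profit at T = |F_mkt − F*| = |687.01 − 678.2485| = CHF 8.76 per share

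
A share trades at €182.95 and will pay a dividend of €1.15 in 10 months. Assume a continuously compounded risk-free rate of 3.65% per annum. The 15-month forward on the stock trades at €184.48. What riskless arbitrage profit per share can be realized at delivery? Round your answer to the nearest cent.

PV(dividends) I = 1.15·e^(−0.0365·10/12) = 1.1155
Fair forward F* = (S − I)·e^(rT) = (182.95 − 1.1155)·e^0.045625 = 181.8345 × 1.046682 = 190.3229
Market €184.48 < fair 190.3229: forward underpriced → reverse cash-and-carry (short the stock, invest proceeds at r, pay the dividends, go long the forward).
Profit at T = |F_mkt − F*| = |184.48 − 190.3229| = €5.84 per share

€5.84 per share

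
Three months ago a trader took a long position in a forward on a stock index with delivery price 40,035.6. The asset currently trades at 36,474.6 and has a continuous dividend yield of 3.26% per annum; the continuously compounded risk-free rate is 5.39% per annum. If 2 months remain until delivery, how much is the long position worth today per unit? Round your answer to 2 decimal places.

-3400.60

Current fair forward for the remaining 2 months: F = S·e^((r − q)·T), (r − q) = 0.0539 − 0.0326 = 0.0213
F = 36474.6 · e^(0.0213 × 2/12) = 36474.6 × 1.00355631 = 36604.3150
Value of long forward = (F − K)·e^(−rT) = (36604.3150 − 40035.6) · e^(−0.0539·2/12)
= -3431.2850 × 0.99105690 = -3400.60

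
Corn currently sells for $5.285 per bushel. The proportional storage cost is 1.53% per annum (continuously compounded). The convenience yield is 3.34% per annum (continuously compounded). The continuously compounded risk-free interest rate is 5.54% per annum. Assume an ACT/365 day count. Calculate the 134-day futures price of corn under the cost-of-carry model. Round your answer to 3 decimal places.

Net carry = r + u − y = 0.0554 + 0.0153 − 0.0334 = 0.0373
F = S·e^((r+u−y)T) = 5.285 · e^(0.0373 × 134/365) = 5.285 · e^0.013694
= 5.285 × 1.013788 = $5.358 per bushel

$5.358 per bushel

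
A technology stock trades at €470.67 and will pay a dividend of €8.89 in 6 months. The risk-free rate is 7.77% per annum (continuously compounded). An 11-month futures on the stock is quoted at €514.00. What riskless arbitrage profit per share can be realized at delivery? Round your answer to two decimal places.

€17.77 per share

PV(dividends) I = 8.89·e^(−0.0777·6/12) = 8.5512
Fair futures F* = (S − I)·e^(rT) = (470.67 − 8.5512)·e^0.071225 = 462.1188 × 1.073823 = 496.2338
Market €514.00 > fair 496.2338: forward overpriced → cash-and-carry (borrow at r, buy the stock and collect the dividends, short the forward).
Profit at T = |F_mkt − F*| = |514.00 − 496.2338| = €17.77 per share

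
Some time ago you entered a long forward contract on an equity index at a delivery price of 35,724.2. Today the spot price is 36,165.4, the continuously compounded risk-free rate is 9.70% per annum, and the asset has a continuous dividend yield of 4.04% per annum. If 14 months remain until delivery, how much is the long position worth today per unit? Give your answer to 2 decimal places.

2598.58

Current fair forward for the remaining 14 months: F = S·e^((r − q)·T), (r − q) = 0.0970 − 0.0404 = 0.0566
F = 36165.4 · e^(0.0566 × 14/12) = 36165.4 × 1.06826233 = 38634.1345
Value of long forward = (F − K)·e^(−rT) = (38634.1345 − 35724.2) · e^(−0.0970·14/12)
= 2909.9345 × 0.89300181 = 2598.58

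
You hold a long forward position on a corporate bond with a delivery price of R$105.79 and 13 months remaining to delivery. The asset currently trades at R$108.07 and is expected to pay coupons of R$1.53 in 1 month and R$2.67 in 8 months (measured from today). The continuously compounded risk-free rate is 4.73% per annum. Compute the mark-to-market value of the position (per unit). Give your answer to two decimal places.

R$3.45

PV(remaining coupons) I = 1.53·e^(−0.0473·1/12) + 2.67·e^(−0.0473·8/12) = 4.1111
Current forward F = (S − I)·e^(rT) = (108.07 − 4.1111)·e^(0.0473·13/12) = 103.9589 × 1.052577 = 109.4247
Value (long) = (F − K)·e^(−rT) = (109.4247 − 105.79) × 0.950049 = 3.4531
Value = R$3.45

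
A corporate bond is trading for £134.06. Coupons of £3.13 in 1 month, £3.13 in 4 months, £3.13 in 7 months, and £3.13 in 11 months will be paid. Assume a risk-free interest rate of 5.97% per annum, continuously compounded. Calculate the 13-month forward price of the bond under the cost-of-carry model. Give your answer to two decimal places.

£130.03

PV(coupons) I = 3.13·e^(−0.0597·1/12) + 3.13·e^(−0.0597·4/12) + 3.13·e^(−0.0597·7/12) + 3.13·e^(−0.0597·11/12)
I = 3.1145 + 3.0683 + 3.0229 + 2.9633 = 12.1690
F = (S − I)·e^(rT) = (134.06 − 12.1690) · e^(0.0597·13/12)
= 121.8910 · e^0.064675 = 121.8910 × 1.066812 = £130.03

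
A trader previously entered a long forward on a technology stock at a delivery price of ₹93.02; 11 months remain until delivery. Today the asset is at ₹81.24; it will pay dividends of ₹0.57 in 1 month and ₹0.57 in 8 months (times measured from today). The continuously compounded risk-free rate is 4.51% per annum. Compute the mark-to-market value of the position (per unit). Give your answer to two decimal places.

-₹9.13

PV(remaining dividends) I = 0.57·e^(−0.0451·1/12) + 0.57·e^(−0.0451·8/12) = 1.1210
Current forward F = (S − I)·e^(rT) = (81.24 − 1.1210)·e^(0.0451·11/12) = 80.1190 × 1.042208 = 83.5007
Value (long) = (F − K)·e^(−rT) = (83.5007 − 93.02) × 0.959501 = -9.1338
Value = -₹9.13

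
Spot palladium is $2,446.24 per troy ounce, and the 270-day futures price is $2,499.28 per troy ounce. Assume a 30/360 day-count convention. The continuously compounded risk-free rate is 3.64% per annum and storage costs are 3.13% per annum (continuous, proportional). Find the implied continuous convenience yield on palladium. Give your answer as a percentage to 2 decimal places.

F = S·e^((r+u−y)T) ⇒ (r+u−y) = ln(F/S)/T
ln(2499.28/2446.24) = 0.021451; /T ⇒ 0.028601
y = r + u − ln(F/S)/T = 0.0364 + 0.0313 − 0.028601 = 0.039099
y = 3.91%

3.91%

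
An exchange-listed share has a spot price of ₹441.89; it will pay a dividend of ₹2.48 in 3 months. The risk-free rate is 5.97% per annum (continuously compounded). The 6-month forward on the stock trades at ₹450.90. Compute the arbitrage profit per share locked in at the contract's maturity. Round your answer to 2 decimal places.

₹1.86 per share

PV(dividends) I = 2.48·e^(−0.0597·3/12) = 2.4433
Fair forward F* = (S − I)·e^(rT) = (441.89 − 2.4433)·e^0.029850 = 439.4467 × 1.030300 = 452.7619
Market ₹450.90 < fair 452.7619: forward underpriced → reverse cash-and-carry (short the stock, invest proceeds at r, pay the dividends, go long the forward).
Profit at T = |F_mkt − F*| = |450.90 − 452.7619| = ₹1.86 per share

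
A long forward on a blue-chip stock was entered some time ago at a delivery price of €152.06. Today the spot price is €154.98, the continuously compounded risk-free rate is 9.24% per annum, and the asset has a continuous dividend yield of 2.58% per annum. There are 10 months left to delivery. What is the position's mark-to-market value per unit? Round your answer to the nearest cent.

Current fair forward for the remaining 10 months: F = S·e^((r − q)·T), (r − q) = 0.0924 − 0.0258 = 0.0666
F = 154.98 · e^(0.0666 × 10/12) = 154.98 × 1.057069 = 163.8246
Value of long forward = (F − K)·e^(−rT) = (163.8246 − 152.06) · e^(−0.0924·10/12)
= 11.7646 × 0.925890 = 10.89

€10.89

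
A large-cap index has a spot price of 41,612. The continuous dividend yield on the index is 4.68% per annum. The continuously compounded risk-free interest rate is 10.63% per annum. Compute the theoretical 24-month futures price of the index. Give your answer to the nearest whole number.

46,871

F = S·e^((r − q)T) = 41612 · e^((0.1063 − 0.0468) × 24/12)
= 41612 · e^0.119000 = 41612 × 1.126370
F = 46,871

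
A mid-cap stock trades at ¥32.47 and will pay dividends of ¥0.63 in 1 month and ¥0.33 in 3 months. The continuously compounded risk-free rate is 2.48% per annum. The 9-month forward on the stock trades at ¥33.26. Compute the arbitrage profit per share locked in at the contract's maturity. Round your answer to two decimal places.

¥1.16 per share

PV(dividends) I = 0.63·e^(−0.0248·1/12) + 0.33·e^(−0.0248·3/12) = 0.9567
Fair forward F* = (S − I)·e^(rT) = (32.47 − 0.9567)·e^0.018600 = 31.5133 × 1.018774 = 32.1049
Market ¥33.26 > fair 32.1049: forward overpriced → cash-and-carry (borrow at r, buy the stock and collect the dividends, short the forward).
Profit at T = |F_mkt − F*| = |33.26 − 32.1049| = ¥1.16 per share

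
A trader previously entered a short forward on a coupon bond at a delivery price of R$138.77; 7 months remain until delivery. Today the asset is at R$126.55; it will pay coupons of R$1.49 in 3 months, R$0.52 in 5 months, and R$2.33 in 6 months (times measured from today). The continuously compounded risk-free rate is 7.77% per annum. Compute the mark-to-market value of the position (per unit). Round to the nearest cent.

PV(remaining coupons) I = 1.49·e^(−0.0777·3/12) + 0.52·e^(−0.0777·5/12) + 2.33·e^(−0.0777·6/12) = 4.2060
Current forward F = (S − I)·e^(rT) = (126.55 − 4.2060)·e^(0.0777·7/12) = 122.3440 × 1.046368 = 128.0168
Value (long) = (F − K)·e^(−rT) = (128.0168 − 138.77) × 0.955687 = -10.2767
Short position value = −(long value) = R$10.28

R$10.28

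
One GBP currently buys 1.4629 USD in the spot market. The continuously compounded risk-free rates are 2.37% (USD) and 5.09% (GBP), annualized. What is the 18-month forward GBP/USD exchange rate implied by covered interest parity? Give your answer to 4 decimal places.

F = S·e^((r_USD − r_GBP)T) = 1.4629 · e^((0.0237 − 0.0509) × 18/12)
= 1.4629 · e^-0.040800 = 1.4629 × 0.960021
F = 1.4044 USD per GBP

1.4044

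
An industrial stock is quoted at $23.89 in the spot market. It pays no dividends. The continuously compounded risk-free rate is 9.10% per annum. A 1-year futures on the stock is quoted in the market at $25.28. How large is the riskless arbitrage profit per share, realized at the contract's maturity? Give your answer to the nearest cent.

$0.89 per share

Fair futures: F* = S·e^(carry·T), with carry = r = 0.0910
F* = 23.89 · e^(0.0910 × 1) = 23.89 · e^0.091000 = 23.89 × 1.095269 = $26.1660
Market $25.28 < fair $26.1660: forward underpriced → reverse cash-and-carry (short spot, go long the forward).
At maturity, profit = |F_mkt − F*| = |25.28 − 26.1660| = $0.89 per share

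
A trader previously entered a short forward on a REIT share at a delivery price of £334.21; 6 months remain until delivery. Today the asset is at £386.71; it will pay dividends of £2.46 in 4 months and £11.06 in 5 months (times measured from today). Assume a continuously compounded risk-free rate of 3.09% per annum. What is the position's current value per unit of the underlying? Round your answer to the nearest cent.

PV(remaining dividends) I = 2.46·e^(−0.0309·4/12) + 11.06·e^(−0.0309·5/12) = 13.3533
Current forward F = (S − I)·e^(rT) = (386.71 − 13.3533)·e^(0.0309·6/12) = 373.3567 × 1.015570 = 379.1699
Value (long) = (F − K)·e^(−rT) = (379.1699 − 334.21) × 0.984669 = 44.2706
Short position value = −(long value) = -£44.27

-£44.27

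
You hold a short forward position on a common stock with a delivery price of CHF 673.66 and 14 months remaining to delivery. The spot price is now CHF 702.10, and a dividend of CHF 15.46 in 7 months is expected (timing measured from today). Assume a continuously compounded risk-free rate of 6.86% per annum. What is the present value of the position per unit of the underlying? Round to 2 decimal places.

-CHF 65.40

PV(remaining dividends) I = 15.46·e^(−0.0686·7/12) = 14.8536
Current forward F = (S − I)·e^(rT) = (702.10 − 14.8536)·e^(0.0686·14/12) = 687.2464 × 1.083323 = 744.5098
Value (long) = (F − K)·e^(−rT) = (744.5098 − 673.66) × 0.923086 = 65.4005
Short position value = −(long value) = -CHF 65.40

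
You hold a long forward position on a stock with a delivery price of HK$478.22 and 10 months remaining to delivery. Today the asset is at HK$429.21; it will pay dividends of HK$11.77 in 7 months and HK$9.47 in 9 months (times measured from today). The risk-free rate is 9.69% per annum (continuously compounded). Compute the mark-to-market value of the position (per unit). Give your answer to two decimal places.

-HK$31.84

PV(remaining dividends) I = 11.77·e^(−0.0969·7/12) + 9.47·e^(−0.0969·9/12) = 19.9293
Current forward F = (S − I)·e^(rT) = (429.21 − 19.9293)·e^(0.0969·10/12) = 409.2807 × 1.084100 = 443.7012
Value (long) = (F − K)·e^(−rT) = (443.7012 − 478.22) × 0.922424 = -31.8410
Value = -HK$31.84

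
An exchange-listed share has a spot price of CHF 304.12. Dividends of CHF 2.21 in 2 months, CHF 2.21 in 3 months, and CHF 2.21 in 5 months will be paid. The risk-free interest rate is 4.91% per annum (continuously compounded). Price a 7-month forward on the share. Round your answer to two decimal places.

PV(dividends) I = 2.21·e^(−0.0491·2/12) + 2.21·e^(−0.0491·3/12) + 2.21·e^(−0.0491·5/12)
I = 2.1920 + 2.1830 + 2.1652 = 6.5402
F = (S − I)·e^(rT) = (304.12 − 6.5402) · e^(0.0491·7/12)
= 297.5798 · e^0.028642 = 297.5798 × 1.029056 = CHF 306.23

CHF 306.23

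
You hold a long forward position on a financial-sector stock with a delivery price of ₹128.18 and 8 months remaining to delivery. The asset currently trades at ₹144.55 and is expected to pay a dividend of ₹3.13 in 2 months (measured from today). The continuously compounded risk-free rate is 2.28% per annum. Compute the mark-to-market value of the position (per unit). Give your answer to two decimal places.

PV(remaining dividends) I = 3.13·e^(−0.0228·2/12) = 3.1181
Current forward F = (S − I)·e^(rT) = (144.55 − 3.1181)·e^(0.0228·8/12) = 141.4319 × 1.015316 = 143.5981
Value (long) = (F − K)·e^(−rT) = (143.5981 − 128.18) × 0.984915 = 15.1855
Value = ₹15.19

₹15.19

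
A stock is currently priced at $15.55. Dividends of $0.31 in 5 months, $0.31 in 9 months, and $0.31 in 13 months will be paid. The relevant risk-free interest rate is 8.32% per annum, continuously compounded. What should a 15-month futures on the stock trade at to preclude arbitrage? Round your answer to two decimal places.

PV(dividends) I = 0.31·e^(−0.0832·5/12) + 0.31·e^(−0.0832·9/12) + 0.31·e^(−0.0832·13/12)
I = 0.2994 + 0.2912 + 0.2833 = 0.8739
F = (S − I)·e^(rT) = (15.55 − 0.8739) · e^(0.0832·15/12)
= 14.6761 · e^0.104000 = 14.6761 × 1.109600 = $16.28

$16.28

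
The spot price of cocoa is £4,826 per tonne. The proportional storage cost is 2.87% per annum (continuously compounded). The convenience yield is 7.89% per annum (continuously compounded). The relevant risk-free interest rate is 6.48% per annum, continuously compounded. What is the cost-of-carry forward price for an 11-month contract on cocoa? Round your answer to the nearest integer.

£4,891 per tonne

Net carry = r + u − y = 0.0648 + 0.0287 − 0.0789 = 0.0146
F = S·e^((r+u−y)T) = 4826 · e^(0.0146 × 11/12) = 4826 · e^0.013383
= 4826 × 1.013473 = £4,891 per tonne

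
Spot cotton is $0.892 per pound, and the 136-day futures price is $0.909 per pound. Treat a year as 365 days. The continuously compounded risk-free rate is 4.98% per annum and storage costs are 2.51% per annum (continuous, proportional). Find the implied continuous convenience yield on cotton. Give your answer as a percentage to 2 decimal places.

2.42%

F = S·e^((r+u−y)T) ⇒ (r+u−y) = ln(F/S)/T
ln(0.909/0.892) = 0.018879; /T ⇒ 0.050668
y = r + u − ln(F/S)/T = 0.0498 + 0.0251 − 0.050668 = 0.024232
y = 2.42%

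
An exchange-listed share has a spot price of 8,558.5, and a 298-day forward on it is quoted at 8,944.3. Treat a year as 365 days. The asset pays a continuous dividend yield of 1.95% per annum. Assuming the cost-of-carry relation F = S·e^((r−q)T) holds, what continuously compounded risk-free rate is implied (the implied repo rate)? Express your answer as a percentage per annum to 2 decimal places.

From F = S·e^((r−q)T): (r − q) = ln(F/S)/T
ln(8944.3/8558.5) = ln(1.045078) = 0.044092
(r − q) = 0.044092 / (298/365) = 0.054005
r = ln(F/S)/T + q = 0.054005 + 0.0195 = 0.073505
r = 7.35%

7.35%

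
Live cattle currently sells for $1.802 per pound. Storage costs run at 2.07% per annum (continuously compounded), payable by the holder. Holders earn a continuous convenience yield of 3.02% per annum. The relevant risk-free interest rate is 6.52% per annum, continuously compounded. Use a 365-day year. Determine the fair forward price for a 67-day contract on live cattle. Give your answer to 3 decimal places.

Net carry = r + u − y = 0.0652 + 0.0207 − 0.0302 = 0.0557
F = S·e^((r+u−y)T) = 1.802 · e^(0.0557 × 67/365) = 1.802 · e^0.010224
= 1.802 × 1.010276 = $1.821 per pound

$1.821 per pound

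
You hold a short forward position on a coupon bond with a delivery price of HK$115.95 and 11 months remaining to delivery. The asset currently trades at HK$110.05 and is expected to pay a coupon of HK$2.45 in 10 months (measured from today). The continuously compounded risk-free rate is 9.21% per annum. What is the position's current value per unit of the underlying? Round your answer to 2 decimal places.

PV(remaining coupons) I = 2.45·e^(−0.0921·10/12) = 2.2690
Current forward F = (S − I)·e^(rT) = (110.05 − 2.2690)·e^(0.0921·11/12) = 107.7810 × 1.088091 = 117.2755
Value (long) = (F − K)·e^(−rT) = (117.2755 − 115.95) × 0.919041 = 1.2182
Short position value = −(long value) = -HK$1.22

-HK$1.22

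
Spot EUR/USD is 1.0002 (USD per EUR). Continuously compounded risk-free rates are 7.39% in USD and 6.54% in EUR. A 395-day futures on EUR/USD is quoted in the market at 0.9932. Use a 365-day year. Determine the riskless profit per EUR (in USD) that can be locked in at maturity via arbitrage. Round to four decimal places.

Fair futures: F* = S·e^(carry·T), with carry = (r_USD − r_EUR) = 0.0739 − 0.0654 = 0.0085
F* = 1.0002 · e^(0.0085 × 395/365) = 1.0002 · e^0.009199 = 1.0002 × 1.009241 = 1.0094
Market 0.9932 < fair 1.0094: forward underpriced → reverse cash-and-carry (short spot, go long the forward).
At maturity, profit = |F_mkt − F*| = |0.9932 − 1.0094| = 0.0162 per EUR (in USD)

0.0162 per EUR (in USD)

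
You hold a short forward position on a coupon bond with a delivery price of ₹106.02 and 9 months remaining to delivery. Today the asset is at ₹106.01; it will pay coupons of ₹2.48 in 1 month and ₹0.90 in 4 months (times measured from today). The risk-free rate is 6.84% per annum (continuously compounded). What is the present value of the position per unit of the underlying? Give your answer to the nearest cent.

-₹1.95

PV(remaining coupons) I = 2.48·e^(−0.0684·1/12) + 0.90·e^(−0.0684·4/12) = 3.3456
Current forward F = (S − I)·e^(rT) = (106.01 − 3.3456)·e^(0.0684·9/12) = 102.6644 × 1.052639 = 108.0686
Value (long) = (F − K)·e^(−rT) = (108.0686 − 106.02) × 0.949994 = 1.9462
Short position value = −(long value) = -₹1.95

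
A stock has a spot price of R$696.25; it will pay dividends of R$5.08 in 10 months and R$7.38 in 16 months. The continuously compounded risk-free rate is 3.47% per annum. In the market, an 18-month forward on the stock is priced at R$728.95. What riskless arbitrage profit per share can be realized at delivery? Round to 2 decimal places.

PV(dividends) I = 5.08·e^(−0.0347·10/12) + 7.38·e^(−0.0347·16/12) = 11.9815
Fair forward F* = (S − I)·e^(rT) = (696.25 − 11.9815)·e^0.052050 = 684.2685 × 1.053428 = 720.8276
Market R$728.95 > fair 720.8276: forward overpriced → cash-and-carry (borrow at r, buy the stock and collect the dividends, short the forward).
Profit at T = |F_mkt − F*| = |728.95 − 720.8276| = R$8.12 per share

R$8.12 per share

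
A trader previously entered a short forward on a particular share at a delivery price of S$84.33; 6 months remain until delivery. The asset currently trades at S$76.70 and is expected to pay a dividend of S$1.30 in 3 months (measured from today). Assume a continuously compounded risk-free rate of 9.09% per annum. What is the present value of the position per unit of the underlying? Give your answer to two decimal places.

S$5.15

PV(remaining dividends) I = 1.30·e^(−0.0909·3/12) = 1.2708
Current forward F = (S − I)·e^(rT) = (76.70 − 1.2708)·e^(0.0909·6/12) = 75.4292 × 1.046499 = 78.9366
Value (long) = (F − K)·e^(−rT) = (78.9366 − 84.33) × 0.955567 = -5.1538
Short position value = −(long value) = S$5.15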